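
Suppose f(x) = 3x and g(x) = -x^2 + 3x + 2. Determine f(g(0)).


6


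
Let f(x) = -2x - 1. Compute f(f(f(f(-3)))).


f(-3) = 5
f(5) = -11
f(-11) = 21
f(21) = -43

-43


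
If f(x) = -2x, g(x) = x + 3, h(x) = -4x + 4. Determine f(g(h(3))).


h(3) = -8
g(-8) = -5
f(-5) = 10

10


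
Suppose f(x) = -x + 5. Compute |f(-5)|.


10


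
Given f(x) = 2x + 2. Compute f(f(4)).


22


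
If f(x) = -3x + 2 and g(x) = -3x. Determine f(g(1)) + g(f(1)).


14


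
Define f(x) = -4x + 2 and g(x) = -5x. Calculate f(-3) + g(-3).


f(-3) = 14
g(-3) = 15
Sum = 29

29


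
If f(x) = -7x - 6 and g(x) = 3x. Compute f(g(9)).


g(9) = 27
f(27) = -195

-195


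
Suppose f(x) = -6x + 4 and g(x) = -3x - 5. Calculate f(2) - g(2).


3


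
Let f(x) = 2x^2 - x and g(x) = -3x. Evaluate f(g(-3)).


153


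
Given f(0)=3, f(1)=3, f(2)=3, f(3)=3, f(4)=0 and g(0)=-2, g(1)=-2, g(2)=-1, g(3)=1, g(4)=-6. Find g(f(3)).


1


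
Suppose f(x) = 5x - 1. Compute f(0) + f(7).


f(0) = -1
f(7) = 34
Sum = 33

33


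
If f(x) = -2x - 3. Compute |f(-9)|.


f(-9) = 15
|15| = 15

15


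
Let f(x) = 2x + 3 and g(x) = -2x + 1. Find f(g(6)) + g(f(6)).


f(g(6)) = -19
g(f(6)) = -29
Sum = -48

-48


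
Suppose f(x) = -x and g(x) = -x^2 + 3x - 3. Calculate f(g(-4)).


g(-4) = -31
f(-31) = 31

31


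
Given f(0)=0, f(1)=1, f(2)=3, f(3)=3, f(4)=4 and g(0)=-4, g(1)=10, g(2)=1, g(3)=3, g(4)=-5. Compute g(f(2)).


f(2) = 3
g(3) = 3

3


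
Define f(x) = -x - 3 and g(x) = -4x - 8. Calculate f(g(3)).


g(3) = -20
f(-20) = 17

17


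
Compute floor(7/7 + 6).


7/7 = 1
1 + 6 = 7
floor(7) = 7

7


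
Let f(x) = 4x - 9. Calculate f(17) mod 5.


f(17) = 59
59 mod 5 = 4

4


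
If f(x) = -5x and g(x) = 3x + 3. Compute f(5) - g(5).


f(5) = -25
g(5) = 18
Difference = -43

-43


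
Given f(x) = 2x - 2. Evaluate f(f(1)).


f(1) = 0
f(0) = -2

-2


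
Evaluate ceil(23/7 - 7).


23/7 = 3.2857
3.2857 - 7 = -3.7143
ceil(-3.7143) = -3

-3


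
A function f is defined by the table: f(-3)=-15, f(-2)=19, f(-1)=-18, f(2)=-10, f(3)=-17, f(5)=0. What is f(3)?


Reading from the table at x = 3

-17


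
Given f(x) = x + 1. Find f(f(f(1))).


f(1) = 2
f(2) = 3
f(3) = 4

4


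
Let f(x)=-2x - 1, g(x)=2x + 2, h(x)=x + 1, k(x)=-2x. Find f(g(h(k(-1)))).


k(-1) = 2
h(2) = 3
g(3) = 8
f(8) = -17

-17


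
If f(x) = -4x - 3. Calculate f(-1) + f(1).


-6


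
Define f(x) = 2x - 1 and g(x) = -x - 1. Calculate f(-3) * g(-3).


f(-3) = -7
g(-3) = 2
Product = -14

-14


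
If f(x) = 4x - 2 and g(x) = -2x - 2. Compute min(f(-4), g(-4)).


-18


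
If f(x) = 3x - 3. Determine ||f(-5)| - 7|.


f(-5) = -18
|-18| = 18
|18 - 7| = 11

11


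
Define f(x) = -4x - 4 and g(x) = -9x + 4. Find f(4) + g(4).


f(4) = -20
g(4) = -32
Sum = -52

-52


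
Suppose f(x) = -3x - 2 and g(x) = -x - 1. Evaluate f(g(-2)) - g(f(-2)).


f(g(-2)) = -5
g(f(-2)) = -5
Difference = 0

0


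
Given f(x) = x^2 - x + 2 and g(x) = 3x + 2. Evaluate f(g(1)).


g(1) = 5
f(5) = 1*(5)^2 - 1*(5) + 2 = 22

22


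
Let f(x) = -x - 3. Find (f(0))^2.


f(0) = -3
(-3)^2 = 9

9


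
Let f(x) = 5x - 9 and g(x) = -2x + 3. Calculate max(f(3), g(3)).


f(3) = 6
g(3) = -3
max = 6

6


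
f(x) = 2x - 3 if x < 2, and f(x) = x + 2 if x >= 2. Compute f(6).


6 satisfies x >= 2
f(6) = 8

8


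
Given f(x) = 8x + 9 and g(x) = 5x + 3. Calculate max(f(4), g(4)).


f(4) = 41
g(4) = 23
max = 41

41


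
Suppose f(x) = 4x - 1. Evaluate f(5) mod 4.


f(5) = 19
19 mod 4 = 3

3


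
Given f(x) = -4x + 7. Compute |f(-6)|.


f(-6) = 31
|31| = 31

31


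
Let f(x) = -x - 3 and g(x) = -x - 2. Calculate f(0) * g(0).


f(0) = -3
g(0) = -2
Product = 6

6


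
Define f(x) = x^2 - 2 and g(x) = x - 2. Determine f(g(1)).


g(1) = -1
f(-1) = 1*(-1)^2 - 2 = -1

-1


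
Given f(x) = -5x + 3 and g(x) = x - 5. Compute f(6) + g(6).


f(6) = -27
g(6) = 1
Sum = -26

-26


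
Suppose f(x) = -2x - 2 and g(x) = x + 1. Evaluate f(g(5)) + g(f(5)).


f(g(5)) = -14
g(f(5)) = -11
Sum = -25

-25


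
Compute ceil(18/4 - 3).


18/4 = 4.5
4.5 - 3 = 1.5
ceil(1.5) = 2

2


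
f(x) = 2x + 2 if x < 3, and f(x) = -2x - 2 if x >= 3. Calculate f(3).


3 satisfies x >= 3
f(3) = -8

-8


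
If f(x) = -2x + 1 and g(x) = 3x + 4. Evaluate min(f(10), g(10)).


-19


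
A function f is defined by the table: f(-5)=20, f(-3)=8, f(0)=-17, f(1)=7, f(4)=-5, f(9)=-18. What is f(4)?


Reading from the table at x = 4

-5


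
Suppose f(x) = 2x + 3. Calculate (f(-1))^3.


f(-1) = 1
(1)^3 = 1

1


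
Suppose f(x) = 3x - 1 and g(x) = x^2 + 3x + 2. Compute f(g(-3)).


g(-3) = 2
f(2) = 5

5


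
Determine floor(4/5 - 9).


4/5 = 0.8
0.8 - 9 = -8.2
floor(-8.2) = -9

-9


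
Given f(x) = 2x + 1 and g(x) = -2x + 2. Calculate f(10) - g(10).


f(10) = 21
g(10) = -18
Difference = 39

39


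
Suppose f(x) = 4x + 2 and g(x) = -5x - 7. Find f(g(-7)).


g(-7) = 28
f(28) = 114

114


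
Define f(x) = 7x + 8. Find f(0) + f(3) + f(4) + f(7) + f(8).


f(0) = 8
f(3) = 29
f(4) = 36
f(7) = 57
f(8) = 64
Sum = 194

194


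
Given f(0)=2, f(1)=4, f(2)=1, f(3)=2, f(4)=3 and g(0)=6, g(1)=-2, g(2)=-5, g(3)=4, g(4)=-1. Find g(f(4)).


f(4) = 3
g(3) = 4

4


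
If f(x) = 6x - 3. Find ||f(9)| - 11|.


f(9) = 51
|51| = 51
|51 - 11| = 40

40


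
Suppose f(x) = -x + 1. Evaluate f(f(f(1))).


f(1) = 0
f(0) = 1
f(1) = 0

0


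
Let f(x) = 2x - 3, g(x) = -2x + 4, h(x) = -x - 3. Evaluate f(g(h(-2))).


h(-2) = -1
g(-1) = 6
f(6) = 9

9


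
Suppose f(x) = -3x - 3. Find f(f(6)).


f(6) = -21
f(-21) = 60

60


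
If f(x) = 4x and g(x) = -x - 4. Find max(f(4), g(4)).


f(4) = 16
g(4) = -8
max = 16

16


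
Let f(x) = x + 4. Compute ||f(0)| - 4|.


0


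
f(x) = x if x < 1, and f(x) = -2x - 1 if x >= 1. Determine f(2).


2 satisfies x >= 1
f(2) = -5

-5


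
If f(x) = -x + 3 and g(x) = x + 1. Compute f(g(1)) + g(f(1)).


f(g(1)) = 1
g(f(1)) = 3
Sum = 4

4


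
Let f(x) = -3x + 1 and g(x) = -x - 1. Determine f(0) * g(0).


f(0) = 1
g(0) = -1
Product = -1

-1


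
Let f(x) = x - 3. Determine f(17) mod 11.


f(17) = 14
14 mod 11 = 3

3


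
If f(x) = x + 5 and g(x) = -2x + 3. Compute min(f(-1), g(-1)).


f(-1) = 4
g(-1) = 5
min = 4

4


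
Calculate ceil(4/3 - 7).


4/3 = 1.3333
1.3333 - 7 = -5.6667
ceil(-5.6667) = -5

-5


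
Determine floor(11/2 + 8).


11/2 = 5.5
5.5 + 8 = 13.5
floor(13.5) = 13

13


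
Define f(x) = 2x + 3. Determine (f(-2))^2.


f(-2) = -1
(-1)^2 = 1

1


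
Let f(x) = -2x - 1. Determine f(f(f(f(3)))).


f(3) = -7
f(-7) = 13
f(13) = -27
f(-27) = 53

53


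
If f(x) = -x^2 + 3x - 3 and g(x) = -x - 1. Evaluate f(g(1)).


g(1) = -2
f(-2) = (-1)*(-2)^2 + 3*(-2) - 3 = -13

-13


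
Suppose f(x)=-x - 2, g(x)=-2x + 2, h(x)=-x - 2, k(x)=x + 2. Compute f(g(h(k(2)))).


k(2) = 4
h(4) = -6
g(-6) = 14
f(14) = -16

-16


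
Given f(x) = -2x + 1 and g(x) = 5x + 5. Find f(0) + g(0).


f(0) = 1
g(0) = 5
Sum = 6

6


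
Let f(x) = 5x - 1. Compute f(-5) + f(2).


f(-5) = -26
f(2) = 9
Sum = -17

-17


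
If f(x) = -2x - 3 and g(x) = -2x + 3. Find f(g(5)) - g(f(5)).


-18


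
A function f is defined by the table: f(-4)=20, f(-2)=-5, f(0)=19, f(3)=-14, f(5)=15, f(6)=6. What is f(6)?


Reading from the table at x = 6

6


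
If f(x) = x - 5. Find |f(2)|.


f(2) = -3
|-3| = 3

3


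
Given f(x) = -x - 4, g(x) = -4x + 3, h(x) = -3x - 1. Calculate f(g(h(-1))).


h(-1) = 2
g(2) = -5
f(-5) = 1

1


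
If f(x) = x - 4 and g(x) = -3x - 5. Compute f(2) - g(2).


f(2) = -2
g(2) = -11
Difference = 9

9


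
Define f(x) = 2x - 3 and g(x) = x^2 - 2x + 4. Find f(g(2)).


g(2) = 4
f(4) = 5

5


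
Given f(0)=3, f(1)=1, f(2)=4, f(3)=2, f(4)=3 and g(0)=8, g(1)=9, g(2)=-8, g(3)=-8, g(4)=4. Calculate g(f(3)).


f(3) = 2
g(2) = -8

-8


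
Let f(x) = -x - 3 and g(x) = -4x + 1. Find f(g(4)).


g(4) = -15
f(-15) = 12

12


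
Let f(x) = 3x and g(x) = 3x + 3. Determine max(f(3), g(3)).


12


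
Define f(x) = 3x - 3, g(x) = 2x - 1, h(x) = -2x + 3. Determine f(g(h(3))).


h(3) = -3
g(-3) = -7
f(-7) = -24

-24


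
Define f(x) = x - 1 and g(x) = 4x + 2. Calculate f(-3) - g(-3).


f(-3) = -4
g(-3) = -10
Difference = 6

6


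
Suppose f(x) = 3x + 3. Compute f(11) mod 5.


1


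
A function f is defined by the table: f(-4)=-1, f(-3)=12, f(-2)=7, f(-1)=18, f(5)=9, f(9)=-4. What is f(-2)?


Reading from the table at x = -2

7


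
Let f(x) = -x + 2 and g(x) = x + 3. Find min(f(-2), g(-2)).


f(-2) = 4
g(-2) = 1
min = 1

1


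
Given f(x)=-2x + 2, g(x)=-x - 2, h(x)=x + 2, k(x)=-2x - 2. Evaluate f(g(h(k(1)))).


k(1) = -4
h(-4) = -2
g(-2) = 0
f(0) = 2

2


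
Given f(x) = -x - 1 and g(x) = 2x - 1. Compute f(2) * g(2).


f(2) = -3
g(2) = 3
Product = -9

-9


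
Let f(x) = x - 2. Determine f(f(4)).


f(4) = 2
f(2) = 0

0


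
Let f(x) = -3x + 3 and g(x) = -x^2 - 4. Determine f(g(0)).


g(0) = -4
f(-4) = 15

15


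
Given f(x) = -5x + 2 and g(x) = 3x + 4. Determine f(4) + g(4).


f(4) = -18
g(4) = 16
Sum = -2

-2


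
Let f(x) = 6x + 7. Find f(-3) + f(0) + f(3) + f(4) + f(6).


95


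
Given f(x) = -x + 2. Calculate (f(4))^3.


f(4) = -2
(-2)^3 = -8

-8


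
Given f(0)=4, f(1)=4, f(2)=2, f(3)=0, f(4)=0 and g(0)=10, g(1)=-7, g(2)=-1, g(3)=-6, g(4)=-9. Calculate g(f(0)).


f(0) = 4
g(4) = -9

-9


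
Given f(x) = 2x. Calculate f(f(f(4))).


32


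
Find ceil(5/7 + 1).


5/7 = 0.7143
0.7143 + 1 = 1.7143
ceil(1.7143) = 2

2


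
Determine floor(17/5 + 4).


7


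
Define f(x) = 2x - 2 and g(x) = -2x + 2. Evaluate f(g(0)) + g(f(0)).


f(g(0)) = 2
g(f(0)) = 6
Sum = 8

8


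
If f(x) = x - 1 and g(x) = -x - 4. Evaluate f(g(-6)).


g(-6) = 2
f(2) = 1

1


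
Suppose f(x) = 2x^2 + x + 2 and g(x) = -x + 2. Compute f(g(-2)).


g(-2) = 4
f(4) = 2*(4)^2 + 1*(4) + 2 = 38

38


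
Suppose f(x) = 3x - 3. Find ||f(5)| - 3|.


f(5) = 12
|12| = 12
|12 - 3| = 9

9


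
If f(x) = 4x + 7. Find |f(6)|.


f(6) = 31
|31| = 31

31


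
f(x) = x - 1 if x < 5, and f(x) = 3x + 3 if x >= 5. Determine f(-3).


-3 satisfies x < 5
f(-3) = -4

-4


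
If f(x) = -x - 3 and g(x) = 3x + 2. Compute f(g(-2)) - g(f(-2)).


f(g(-2)) = 1
g(f(-2)) = -1
Difference = 2

2


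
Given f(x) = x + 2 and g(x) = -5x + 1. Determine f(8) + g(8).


f(8) = 10
g(8) = -39
Sum = -29

-29


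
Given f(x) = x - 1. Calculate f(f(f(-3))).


f(-3) = -4
f(-4) = -5
f(-5) = -6

-6


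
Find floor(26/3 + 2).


26/3 = 8.6667
8.6667 + 2 = 10.6667
floor(10.6667) = 10

10


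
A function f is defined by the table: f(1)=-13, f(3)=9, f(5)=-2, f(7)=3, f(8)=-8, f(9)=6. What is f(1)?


-13


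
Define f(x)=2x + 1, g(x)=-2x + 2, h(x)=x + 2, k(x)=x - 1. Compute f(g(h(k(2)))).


k(2) = 1
h(1) = 3
g(3) = -4
f(-4) = -7

-7


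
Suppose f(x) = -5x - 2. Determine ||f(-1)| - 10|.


f(-1) = 3
|3| = 3
|3 - 10| = 7

7


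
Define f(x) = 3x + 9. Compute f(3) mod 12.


f(3) = 18
18 mod 12 = 6

6


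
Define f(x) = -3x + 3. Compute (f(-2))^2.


f(-2) = 9
(9)^2 = 81

81


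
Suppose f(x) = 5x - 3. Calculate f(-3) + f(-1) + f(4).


f(-3) = -18
f(-1) = -8
f(4) = 17
Sum = -9

-9


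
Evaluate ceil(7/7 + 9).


7/7 = 1
1 + 9 = 10
ceil(10) = 10

10


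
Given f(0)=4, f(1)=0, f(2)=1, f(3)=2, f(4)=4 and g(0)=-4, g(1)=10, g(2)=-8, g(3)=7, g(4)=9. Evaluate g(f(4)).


9


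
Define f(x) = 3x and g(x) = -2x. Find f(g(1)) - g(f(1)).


f(g(1)) = -6
g(f(1)) = -6
Difference = 0

0


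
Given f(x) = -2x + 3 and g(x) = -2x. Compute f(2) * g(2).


f(2) = -1
g(2) = -4
Product = 4

4


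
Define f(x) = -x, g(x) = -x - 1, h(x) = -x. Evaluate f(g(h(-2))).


h(-2) = 2
g(2) = -3
f(-3) = 3

3


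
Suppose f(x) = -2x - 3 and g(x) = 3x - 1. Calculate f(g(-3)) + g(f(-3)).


25


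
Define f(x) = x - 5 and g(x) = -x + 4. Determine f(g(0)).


g(0) = 4
f(4) = -1

-1


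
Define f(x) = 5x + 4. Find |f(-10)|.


f(-10) = -46
|-46| = 46

46


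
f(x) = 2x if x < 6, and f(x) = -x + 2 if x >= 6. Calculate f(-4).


-8


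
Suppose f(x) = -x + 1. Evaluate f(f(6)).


f(6) = -5
f(-5) = 6

6


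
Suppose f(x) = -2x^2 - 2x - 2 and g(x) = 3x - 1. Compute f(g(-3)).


g(-3) = -10
f(-10) = (-2)*(-10)^2 - 2*(-10) - 2 = -182

-182


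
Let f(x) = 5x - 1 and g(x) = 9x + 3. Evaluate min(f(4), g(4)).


f(4) = 19
g(4) = 39
min = 19

19


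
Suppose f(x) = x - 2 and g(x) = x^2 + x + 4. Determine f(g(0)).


2


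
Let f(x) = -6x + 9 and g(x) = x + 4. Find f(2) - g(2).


-9


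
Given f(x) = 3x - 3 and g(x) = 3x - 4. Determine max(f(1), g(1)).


f(1) = 0
g(1) = -1
max = 0

0


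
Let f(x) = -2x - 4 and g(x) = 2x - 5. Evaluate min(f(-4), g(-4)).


f(-4) = 4
g(-4) = -13
min = -13

-13


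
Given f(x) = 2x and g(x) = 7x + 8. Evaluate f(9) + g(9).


89


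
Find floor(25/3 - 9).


25/3 = 8.3333
8.3333 - 9 = -0.6667
floor(-0.6667) = -1

-1


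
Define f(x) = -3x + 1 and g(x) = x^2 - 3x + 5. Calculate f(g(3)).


g(3) = 5
f(5) = -14

-14


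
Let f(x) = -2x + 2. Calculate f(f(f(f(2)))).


f(2) = -2
f(-2) = 6
f(6) = -10
f(-10) = 22

22


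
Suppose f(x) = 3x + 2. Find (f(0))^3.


f(0) = 2
(2)^3 = 8

8


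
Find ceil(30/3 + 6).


30/3 = 10
10 + 6 = 16
ceil(16) = 16

16


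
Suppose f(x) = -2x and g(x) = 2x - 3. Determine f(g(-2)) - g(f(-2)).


f(g(-2)) = 14
g(f(-2)) = 5
Difference = 9

9


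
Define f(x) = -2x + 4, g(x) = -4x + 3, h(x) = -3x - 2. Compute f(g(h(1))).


-42


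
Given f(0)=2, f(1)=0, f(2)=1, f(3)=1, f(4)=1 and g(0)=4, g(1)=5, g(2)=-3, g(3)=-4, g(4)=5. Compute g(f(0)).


-3


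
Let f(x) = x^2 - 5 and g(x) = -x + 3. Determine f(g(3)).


g(3) = 0
f(0) = 1*(0)^2 - 5 = -5

-5


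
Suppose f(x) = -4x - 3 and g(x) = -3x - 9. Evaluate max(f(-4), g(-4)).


f(-4) = 13
g(-4) = 3
max = 13

13


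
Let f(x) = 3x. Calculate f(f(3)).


f(3) = 9
f(9) = 27

27


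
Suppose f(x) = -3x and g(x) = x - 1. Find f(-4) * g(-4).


f(-4) = 12
g(-4) = -5
Product = -60

-60


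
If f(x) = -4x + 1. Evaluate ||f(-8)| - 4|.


f(-8) = 33
|33| = 33
|33 - 4| = 29

29


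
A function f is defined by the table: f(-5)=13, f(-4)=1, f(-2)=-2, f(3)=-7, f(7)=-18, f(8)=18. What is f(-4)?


1


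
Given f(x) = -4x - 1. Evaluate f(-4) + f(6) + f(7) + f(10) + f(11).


-125


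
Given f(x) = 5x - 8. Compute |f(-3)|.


f(-3) = -23
|-23| = 23

23


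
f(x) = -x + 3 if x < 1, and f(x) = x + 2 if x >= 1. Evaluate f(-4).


-4 satisfies x < 1
f(-4) = 7

7


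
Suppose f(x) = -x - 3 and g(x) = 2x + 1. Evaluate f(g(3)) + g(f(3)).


f(g(3)) = -10
g(f(3)) = -11
Sum = -21

-21


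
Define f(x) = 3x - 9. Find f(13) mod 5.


f(13) = 30
30 mod 5 = 0

0


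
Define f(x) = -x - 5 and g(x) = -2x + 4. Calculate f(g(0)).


g(0) = 4
f(4) = -9

-9


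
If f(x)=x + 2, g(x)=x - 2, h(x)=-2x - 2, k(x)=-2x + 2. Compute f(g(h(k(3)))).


k(3) = -4
h(-4) = 6
g(6) = 4
f(4) = 6

6


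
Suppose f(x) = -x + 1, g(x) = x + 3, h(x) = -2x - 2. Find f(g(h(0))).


0


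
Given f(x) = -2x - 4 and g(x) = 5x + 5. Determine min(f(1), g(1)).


f(1) = -6
g(1) = 10
min = -6

-6


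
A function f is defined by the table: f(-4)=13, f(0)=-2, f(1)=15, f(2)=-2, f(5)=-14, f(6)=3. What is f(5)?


Reading from the table at x = 5

-14


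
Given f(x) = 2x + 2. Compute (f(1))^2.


f(1) = 4
(4)^2 = 16

16


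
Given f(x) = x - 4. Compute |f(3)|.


f(3) = -1
|-1| = 1

1


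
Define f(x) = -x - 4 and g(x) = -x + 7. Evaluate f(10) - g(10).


f(10) = -14
g(10) = -3
Difference = -11

-11


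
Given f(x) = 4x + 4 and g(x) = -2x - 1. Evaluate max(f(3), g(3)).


f(3) = 16
g(3) = -7
max = 16

16


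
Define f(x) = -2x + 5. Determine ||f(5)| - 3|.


2


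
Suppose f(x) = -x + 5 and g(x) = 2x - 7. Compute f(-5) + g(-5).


f(-5) = 10
g(-5) = -17
Sum = -7

-7


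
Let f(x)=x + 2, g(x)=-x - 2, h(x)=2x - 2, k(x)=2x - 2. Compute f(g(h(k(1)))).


k(1) = 0
h(0) = -2
g(-2) = 0
f(0) = 2

2


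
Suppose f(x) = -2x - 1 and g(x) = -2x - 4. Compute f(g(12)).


g(12) = -28
f(-28) = 55

55


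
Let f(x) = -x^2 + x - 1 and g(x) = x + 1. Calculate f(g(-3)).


g(-3) = -2
f(-2) = (-1)*(-2)^2 + 1*(-2) - 1 = -7

-7


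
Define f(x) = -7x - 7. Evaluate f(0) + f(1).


f(0) = -7
f(1) = -14
Sum = -21

-21


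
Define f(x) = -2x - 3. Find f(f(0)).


3


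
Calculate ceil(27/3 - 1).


27/3 = 9
9 - 1 = 8
ceil(8) = 8

8


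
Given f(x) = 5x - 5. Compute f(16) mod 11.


f(16) = 75
75 mod 11 = 9

9


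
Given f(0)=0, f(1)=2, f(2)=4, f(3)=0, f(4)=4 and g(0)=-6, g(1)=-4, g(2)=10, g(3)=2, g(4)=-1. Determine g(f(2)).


f(2) = 4
g(4) = -1

-1


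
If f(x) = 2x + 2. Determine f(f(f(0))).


f(0) = 2
f(2) = 6
f(6) = 14

14


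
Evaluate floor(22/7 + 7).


22/7 = 3.1429
3.1429 + 7 = 10.1429
floor(10.1429) = 10

10


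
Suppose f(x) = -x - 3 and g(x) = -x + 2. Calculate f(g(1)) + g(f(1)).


f(g(1)) = -4
g(f(1)) = 6
Sum = 2

2


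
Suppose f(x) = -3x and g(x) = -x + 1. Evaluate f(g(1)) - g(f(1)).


f(g(1)) = 0
g(f(1)) = 4
Difference = -4

-4


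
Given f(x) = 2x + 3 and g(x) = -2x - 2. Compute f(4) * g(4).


f(4) = 11
g(4) = -10
Product = -110

-110


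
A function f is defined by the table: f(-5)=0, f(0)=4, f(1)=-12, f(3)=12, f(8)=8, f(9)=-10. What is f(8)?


Reading from the table at x = 8

8


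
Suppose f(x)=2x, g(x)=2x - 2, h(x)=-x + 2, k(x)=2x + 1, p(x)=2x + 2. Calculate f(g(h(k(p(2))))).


p(2) = 6
k(6) = 13
h(13) = -11
g(-11) = -24
f(-24) = -48

-48


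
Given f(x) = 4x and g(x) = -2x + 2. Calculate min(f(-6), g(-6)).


f(-6) = -24
g(-6) = 14
min = -24

-24


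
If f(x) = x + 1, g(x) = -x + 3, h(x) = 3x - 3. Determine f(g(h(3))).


h(3) = 6
g(6) = -3
f(-3) = -2

-2


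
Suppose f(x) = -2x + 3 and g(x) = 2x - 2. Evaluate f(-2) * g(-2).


f(-2) = 7
g(-2) = -6
Product = -42

-42


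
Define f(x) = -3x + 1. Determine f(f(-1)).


f(-1) = 4
f(4) = -11

-11


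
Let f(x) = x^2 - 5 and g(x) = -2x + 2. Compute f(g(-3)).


g(-3) = 8
f(8) = 1*(8)^2 - 5 = 59

59


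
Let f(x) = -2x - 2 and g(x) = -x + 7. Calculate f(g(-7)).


g(-7) = 14
f(14) = -30

-30


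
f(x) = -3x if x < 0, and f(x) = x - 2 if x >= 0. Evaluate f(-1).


-1 satisfies x < 0
f(-1) = 3

3


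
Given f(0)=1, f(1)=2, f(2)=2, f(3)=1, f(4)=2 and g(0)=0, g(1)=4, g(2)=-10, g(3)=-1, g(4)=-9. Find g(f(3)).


f(3) = 1
g(1) = 4

4


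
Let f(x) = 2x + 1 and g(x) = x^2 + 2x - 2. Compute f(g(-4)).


g(-4) = 6
f(6) = 13

13


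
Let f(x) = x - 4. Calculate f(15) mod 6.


f(15) = 11
11 mod 6 = 5

5


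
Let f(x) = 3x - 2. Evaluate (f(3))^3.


f(3) = 7
(7)^3 = 343

343


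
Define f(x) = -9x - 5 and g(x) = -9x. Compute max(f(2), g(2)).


f(2) = -23
g(2) = -18
max = -18

-18


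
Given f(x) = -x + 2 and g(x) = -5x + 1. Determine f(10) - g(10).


f(10) = -8
g(10) = -49
Difference = 41

41


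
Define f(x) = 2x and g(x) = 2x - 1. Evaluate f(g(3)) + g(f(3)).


f(g(3)) = 10
g(f(3)) = 11
Sum = 21

21


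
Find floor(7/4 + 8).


7/4 = 1.75
1.75 + 8 = 9.75
floor(9.75) = 9

9


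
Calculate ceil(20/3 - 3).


20/3 = 6.6667
6.6667 - 3 = 3.6667
ceil(3.6667) = 4

4


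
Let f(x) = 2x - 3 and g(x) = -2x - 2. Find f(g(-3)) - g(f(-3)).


f(g(-3)) = 5
g(f(-3)) = 16
Difference = -11

-11


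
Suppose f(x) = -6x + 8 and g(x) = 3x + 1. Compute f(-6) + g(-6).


f(-6) = 44
g(-6) = -17
Sum = 27

27


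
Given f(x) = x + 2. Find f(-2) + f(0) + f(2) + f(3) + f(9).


22


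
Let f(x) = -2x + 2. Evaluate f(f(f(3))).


f(3) = -4
f(-4) = 10
f(10) = -18

-18


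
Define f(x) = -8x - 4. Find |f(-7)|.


f(-7) = 52
|52| = 52

52


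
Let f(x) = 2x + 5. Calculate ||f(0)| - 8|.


f(0) = 5
|5| = 5
|5 - 8| = 3

3


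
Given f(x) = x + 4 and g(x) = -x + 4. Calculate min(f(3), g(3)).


f(3) = 7
g(3) = 1
min = 1

1


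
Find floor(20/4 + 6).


20/4 = 5
5 + 6 = 11
floor(11) = 11

11


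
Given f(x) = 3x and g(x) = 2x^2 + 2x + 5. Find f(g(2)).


g(2) = 17
f(17) = 51

51


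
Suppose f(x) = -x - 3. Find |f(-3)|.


0


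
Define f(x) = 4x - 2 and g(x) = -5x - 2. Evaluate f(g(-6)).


g(-6) = 28
f(28) = 110

110


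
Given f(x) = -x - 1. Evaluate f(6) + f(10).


f(6) = -7
f(10) = -11
Sum = -18

-18


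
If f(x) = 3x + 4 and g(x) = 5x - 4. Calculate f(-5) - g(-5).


f(-5) = -11
g(-5) = -29
Difference = 18

18


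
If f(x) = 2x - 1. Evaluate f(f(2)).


f(2) = 3
f(3) = 5

5


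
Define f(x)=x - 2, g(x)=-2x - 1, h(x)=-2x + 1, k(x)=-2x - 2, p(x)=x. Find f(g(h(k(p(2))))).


p(2) = 2
k(2) = -6
h(-6) = 13
g(13) = -27
f(-27) = -29

-29


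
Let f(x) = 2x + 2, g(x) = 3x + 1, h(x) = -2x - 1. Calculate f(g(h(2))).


h(2) = -5
g(-5) = -14
f(-14) = -26

-26


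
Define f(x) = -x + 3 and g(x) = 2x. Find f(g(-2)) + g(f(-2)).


f(g(-2)) = 7
g(f(-2)) = 10
Sum = 17

17


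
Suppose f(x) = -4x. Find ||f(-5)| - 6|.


14


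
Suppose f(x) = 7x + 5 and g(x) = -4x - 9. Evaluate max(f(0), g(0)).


f(0) = 5
g(0) = -9
max = 5

5


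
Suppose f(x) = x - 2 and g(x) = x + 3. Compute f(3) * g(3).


f(3) = 1
g(3) = 6
Product = 6

6


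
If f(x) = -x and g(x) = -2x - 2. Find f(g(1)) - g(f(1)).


f(g(1)) = 4
g(f(1)) = 0
Difference = 4

4


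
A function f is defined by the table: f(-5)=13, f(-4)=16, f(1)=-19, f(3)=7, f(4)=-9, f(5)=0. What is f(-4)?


Reading from the table at x = -4

16


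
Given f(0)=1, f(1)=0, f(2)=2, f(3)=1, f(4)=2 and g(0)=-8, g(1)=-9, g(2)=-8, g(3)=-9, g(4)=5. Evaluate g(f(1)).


f(1) = 0
g(0) = -8

-8


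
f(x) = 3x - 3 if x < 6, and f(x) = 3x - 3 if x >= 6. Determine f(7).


7 satisfies x >= 6
f(7) = 18

18


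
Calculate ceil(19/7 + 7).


19/7 = 2.7143
2.7143 + 7 = 9.7143
ceil(9.7143) = 10

10


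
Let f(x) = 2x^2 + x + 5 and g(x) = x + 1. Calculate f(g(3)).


g(3) = 4
f(4) = 2*(4)^2 + 1*(4) + 5 = 41

41


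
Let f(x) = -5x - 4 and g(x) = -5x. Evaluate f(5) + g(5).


-54


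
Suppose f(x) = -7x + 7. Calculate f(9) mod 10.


f(9) = -56
-56 mod 10 = 4

4


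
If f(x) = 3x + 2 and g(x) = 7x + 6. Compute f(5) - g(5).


-24


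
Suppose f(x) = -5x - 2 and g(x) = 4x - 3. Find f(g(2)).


g(2) = 5
f(5) = -27

-27


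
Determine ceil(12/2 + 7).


12/2 = 6
6 + 7 = 13
ceil(13) = 13

13


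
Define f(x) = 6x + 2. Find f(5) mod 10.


f(5) = 32
32 mod 10 = 2

2


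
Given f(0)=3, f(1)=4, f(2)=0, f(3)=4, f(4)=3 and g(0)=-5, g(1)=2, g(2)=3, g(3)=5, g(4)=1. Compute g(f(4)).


f(4) = 3
g(3) = 5

5


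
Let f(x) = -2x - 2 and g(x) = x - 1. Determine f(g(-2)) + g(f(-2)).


f(g(-2)) = 4
g(f(-2)) = 1
Sum = 5

5


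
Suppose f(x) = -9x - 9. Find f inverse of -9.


Solve -9x - 9 = -9
x = (-9 + 9) / (-9) = 0

0


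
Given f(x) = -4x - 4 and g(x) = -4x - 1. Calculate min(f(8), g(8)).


f(8) = -36
g(8) = -33
min = -36

-36


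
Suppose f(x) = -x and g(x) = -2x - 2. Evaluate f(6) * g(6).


f(6) = -6
g(6) = -14
Product = 84

84


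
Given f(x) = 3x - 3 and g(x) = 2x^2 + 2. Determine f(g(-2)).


g(-2) = 10
f(10) = 27

27


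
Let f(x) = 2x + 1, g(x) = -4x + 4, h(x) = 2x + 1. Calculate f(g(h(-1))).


h(-1) = -1
g(-1) = 8
f(8) = 17

17


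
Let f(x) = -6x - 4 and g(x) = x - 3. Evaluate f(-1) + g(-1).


f(-1) = 2
g(-1) = -4
Sum = -2

-2


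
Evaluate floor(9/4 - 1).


9/4 = 2.25
2.25 - 1 = 1.25
floor(1.25) = 1

1


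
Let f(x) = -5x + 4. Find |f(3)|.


f(3) = -11
|-11| = 11

11


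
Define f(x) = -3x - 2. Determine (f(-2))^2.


f(-2) = 4
(4)^2 = 16

16


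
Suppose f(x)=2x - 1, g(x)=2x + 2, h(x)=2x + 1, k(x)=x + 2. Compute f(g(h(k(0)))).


23


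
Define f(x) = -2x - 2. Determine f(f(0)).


f(0) = -2
f(-2) = 2

2


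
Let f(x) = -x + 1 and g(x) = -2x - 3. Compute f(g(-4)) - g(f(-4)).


f(g(-4)) = -4
g(f(-4)) = -13
Difference = 9

9


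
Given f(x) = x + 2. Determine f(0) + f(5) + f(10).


21


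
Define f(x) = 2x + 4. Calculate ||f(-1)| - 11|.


f(-1) = 2
|2| = 2
|2 - 11| = 9

9


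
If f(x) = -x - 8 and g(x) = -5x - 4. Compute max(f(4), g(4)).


f(4) = -12
g(4) = -24
max = -12

-12


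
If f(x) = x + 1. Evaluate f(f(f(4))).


7


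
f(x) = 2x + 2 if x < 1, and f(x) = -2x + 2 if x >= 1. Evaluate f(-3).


-4


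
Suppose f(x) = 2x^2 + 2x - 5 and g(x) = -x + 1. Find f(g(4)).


g(4) = -3
f(-3) = 2*(-3)^2 + 2*(-3) - 5 = 7

7


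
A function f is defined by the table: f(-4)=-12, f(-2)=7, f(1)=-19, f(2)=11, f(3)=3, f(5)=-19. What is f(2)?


Reading from the table at x = 2

11


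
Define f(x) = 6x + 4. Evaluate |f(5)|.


f(5) = 34
|34| = 34

34


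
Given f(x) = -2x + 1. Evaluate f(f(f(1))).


-5


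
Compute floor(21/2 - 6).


21/2 = 10.5
10.5 - 6 = 4.5
floor(4.5) = 4

4


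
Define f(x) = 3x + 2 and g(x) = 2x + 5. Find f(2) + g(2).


f(2) = 8
g(2) = 9
Sum = 17

17


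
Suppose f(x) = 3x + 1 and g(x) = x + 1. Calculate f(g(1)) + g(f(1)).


12


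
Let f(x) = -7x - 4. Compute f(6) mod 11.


f(6) = -46
-46 mod 11 = 9

9


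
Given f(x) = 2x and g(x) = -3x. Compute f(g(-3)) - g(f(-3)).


f(g(-3)) = 18
g(f(-3)) = 18
Difference = 0

0


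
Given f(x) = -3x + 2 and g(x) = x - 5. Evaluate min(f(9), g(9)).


f(9) = -25
g(9) = 4
min = -25

-25


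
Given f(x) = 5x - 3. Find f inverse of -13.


Solve 5x - 3 = -13
x = (-13 + 3) / 5 = -2

-2


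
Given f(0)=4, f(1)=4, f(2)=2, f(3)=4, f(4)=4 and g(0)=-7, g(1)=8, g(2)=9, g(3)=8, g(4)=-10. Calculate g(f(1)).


f(1) = 4
g(4) = -10

-10


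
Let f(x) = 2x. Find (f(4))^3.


512


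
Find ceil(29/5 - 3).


3


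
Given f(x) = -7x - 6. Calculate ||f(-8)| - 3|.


f(-8) = 50
|50| = 50
|50 - 3| = 47

47


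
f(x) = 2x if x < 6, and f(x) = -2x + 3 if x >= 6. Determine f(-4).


-8


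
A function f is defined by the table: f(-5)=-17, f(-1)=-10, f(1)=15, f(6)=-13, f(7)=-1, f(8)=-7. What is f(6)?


Reading from the table at x = 6

-13


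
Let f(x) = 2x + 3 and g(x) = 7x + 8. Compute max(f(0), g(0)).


f(0) = 3
g(0) = 8
max = 8

8


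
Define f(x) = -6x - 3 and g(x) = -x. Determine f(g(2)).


g(2) = -2
f(-2) = 9

9


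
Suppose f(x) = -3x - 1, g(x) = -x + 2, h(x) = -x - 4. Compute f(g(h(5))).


-34


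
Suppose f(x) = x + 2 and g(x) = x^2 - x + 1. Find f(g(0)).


g(0) = 1
f(1) = 3

3


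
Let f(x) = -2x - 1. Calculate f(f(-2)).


f(-2) = 3
f(3) = -7

-7


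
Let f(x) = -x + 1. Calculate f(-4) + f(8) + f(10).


-11


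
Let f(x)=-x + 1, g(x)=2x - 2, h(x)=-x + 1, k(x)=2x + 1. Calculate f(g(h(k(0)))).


k(0) = 1
h(1) = 0
g(0) = -2
f(-2) = 3

3


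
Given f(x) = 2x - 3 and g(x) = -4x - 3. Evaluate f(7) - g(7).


f(7) = 11
g(7) = -31
Difference = 42

42


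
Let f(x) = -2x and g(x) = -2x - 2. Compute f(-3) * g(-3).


f(-3) = 6
g(-3) = 4
Product = 24

24


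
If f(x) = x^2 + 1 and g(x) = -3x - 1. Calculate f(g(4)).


170


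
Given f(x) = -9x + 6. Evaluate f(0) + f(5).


-33


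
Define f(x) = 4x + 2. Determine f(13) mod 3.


0


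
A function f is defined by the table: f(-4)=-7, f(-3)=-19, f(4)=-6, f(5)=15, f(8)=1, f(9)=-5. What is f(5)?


Reading from the table at x = 5

15


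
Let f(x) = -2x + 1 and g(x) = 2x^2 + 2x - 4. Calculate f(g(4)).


-71


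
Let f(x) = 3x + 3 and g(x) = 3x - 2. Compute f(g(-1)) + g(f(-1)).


f(g(-1)) = -12
g(f(-1)) = -2
Sum = -14

-14


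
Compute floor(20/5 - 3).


20/5 = 4
4 - 3 = 1
floor(1) = 1

1


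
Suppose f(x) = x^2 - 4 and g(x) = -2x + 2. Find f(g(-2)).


g(-2) = 6
f(6) = 1*(6)^2 - 4 = 32

32


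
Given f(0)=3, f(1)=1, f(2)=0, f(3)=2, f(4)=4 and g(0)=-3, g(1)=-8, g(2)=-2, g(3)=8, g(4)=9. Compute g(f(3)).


f(3) = 2
g(2) = -2

-2


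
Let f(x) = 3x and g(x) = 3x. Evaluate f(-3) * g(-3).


f(-3) = -9
g(-3) = -9
Product = 81

81


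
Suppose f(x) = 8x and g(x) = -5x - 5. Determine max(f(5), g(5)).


40


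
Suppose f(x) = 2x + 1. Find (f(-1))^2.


f(-1) = -1
(-1)^2 = 1

1


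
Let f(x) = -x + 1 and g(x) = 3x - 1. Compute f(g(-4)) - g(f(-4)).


0


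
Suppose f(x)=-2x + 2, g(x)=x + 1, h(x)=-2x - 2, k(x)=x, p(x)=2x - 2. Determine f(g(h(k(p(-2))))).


p(-2) = -6
k(-6) = -6
h(-6) = 10
g(10) = 11
f(11) = -20

-20


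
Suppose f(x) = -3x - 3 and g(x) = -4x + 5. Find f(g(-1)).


g(-1) = 9
f(9) = -30

-30


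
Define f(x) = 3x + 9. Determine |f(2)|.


f(2) = 15
|15| = 15

15


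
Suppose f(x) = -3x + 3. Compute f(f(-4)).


-42


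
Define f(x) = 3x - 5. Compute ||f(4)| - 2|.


f(4) = 7
|7| = 7
|7 - 2| = 5

5


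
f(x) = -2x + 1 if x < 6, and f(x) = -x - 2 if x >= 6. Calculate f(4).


4 satisfies x < 6
f(4) = -7

-7


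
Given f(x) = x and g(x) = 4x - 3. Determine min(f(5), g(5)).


f(5) = 5
g(5) = 17
min = 5

5


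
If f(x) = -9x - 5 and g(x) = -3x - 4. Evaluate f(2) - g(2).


-13


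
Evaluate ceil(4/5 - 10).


4/5 = 0.8
0.8 - 10 = -9.2
ceil(-9.2) = -9

-9


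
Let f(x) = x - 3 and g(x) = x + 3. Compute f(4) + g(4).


f(4) = 1
g(4) = 7
Sum = 8

8


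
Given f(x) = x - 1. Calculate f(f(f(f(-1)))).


f(-1) = -2
f(-2) = -3
f(-3) = -4
f(-4) = -5

-5


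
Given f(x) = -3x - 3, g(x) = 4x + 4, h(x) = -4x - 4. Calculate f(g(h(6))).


321


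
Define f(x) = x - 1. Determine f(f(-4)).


f(-4) = -5
f(-5) = -6

-6


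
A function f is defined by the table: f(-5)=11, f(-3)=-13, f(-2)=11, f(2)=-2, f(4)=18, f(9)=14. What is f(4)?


Reading from the table at x = 4

18


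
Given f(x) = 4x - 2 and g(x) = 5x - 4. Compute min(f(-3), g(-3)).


f(-3) = -14
g(-3) = -19
min = -19

-19


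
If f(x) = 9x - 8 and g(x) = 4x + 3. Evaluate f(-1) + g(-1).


f(-1) = -17
g(-1) = -1
Sum = -18

-18


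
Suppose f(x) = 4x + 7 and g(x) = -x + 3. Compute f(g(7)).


g(7) = -4
f(-4) = -9

-9


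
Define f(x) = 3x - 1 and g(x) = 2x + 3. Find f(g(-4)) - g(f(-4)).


f(g(-4)) = -16
g(f(-4)) = -23
Difference = 7

7


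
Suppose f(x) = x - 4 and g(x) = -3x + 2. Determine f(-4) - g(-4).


f(-4) = -8
g(-4) = 14
Difference = -22

-22


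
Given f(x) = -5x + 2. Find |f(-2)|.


f(-2) = 12
|12| = 12

12


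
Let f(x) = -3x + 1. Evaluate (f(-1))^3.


f(-1) = 4
(4)^3 = 64

64


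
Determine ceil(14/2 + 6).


14/2 = 7
7 + 6 = 13
ceil(13) = 13

13


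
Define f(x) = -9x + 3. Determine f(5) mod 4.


f(5) = -42
-42 mod 4 = 2

2


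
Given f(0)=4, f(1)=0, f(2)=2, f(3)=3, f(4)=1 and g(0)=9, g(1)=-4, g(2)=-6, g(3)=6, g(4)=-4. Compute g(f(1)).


f(1) = 0
g(0) = 9

9


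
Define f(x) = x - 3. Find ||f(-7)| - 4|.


f(-7) = -10
|-10| = 10
|10 - 4| = 6

6


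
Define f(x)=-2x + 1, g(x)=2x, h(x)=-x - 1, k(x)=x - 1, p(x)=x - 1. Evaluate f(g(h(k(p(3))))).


p(3) = 2
k(2) = 1
h(1) = -2
g(-2) = -4
f(-4) = 9

9


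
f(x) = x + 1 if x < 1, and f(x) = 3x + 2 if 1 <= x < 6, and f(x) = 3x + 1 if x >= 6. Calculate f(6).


19


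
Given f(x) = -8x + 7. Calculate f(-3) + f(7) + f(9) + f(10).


f(-3) = 31
f(7) = -49
f(9) = -65
f(10) = -73
Sum = -156

-156


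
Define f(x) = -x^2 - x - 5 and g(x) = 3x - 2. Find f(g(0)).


g(0) = -2
f(-2) = (-1)*(-2)^2 - 1*(-2) - 5 = -7

-7


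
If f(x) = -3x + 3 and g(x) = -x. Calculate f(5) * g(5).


f(5) = -12
g(5) = -5
Product = 60

60


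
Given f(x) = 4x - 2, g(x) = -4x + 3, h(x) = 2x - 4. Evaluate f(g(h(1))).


h(1) = -2
g(-2) = 11
f(11) = 42

42


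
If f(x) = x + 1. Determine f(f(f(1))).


f(1) = 2
f(2) = 3
f(3) = 4

4


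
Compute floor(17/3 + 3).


17/3 = 5.6667
5.6667 + 3 = 8.6667
floor(8.6667) = 8

8


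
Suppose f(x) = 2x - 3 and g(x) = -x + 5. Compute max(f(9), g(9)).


f(9) = 15
g(9) = -4
max = 15

15


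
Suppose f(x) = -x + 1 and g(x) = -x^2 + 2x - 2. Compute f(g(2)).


g(2) = -2
f(-2) = 3

3


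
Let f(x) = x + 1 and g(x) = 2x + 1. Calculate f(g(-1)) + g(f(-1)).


f(g(-1)) = 0
g(f(-1)) = 1
Sum = 1

1


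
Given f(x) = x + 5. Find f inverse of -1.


Solve x + 5 = -1
x = (-1 - 5) / 1 = -6

-6


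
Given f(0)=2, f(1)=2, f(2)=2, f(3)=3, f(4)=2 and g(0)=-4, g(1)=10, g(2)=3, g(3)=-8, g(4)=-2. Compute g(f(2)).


f(2) = 2
g(2) = 3

3


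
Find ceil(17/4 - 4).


1


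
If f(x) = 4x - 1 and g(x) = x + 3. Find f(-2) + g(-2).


f(-2) = -9
g(-2) = 1
Sum = -8

-8


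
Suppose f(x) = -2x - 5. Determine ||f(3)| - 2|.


f(3) = -11
|-11| = 11
|11 - 2| = 9

9


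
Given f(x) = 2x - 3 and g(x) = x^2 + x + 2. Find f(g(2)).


g(2) = 8
f(8) = 13

13


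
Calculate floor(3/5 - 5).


3/5 = 0.6
0.6 - 5 = -4.4
floor(-4.4) = -5

-5


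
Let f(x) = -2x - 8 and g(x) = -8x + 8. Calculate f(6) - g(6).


f(6) = -20
g(6) = -40
Difference = 20

20


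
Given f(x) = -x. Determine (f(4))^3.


f(4) = -4
(-4)^3 = -64

-64


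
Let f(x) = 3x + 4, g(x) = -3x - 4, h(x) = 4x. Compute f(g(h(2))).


h(2) = 8
g(8) = -28
f(-28) = -80

-80


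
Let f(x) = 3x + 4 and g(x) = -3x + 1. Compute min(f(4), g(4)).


-11


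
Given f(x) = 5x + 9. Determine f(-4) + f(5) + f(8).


f(-4) = -11
f(5) = 34
f(8) = 49
Sum = 72

72


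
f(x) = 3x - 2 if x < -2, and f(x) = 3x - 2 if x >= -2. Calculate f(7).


19


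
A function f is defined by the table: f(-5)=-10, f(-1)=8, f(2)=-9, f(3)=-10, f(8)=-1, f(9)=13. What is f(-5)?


Reading from the table at x = -5

-10


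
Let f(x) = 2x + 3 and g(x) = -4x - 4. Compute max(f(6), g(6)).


f(6) = 15
g(6) = -28
max = 15

15


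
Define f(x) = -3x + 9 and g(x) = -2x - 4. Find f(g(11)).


g(11) = -26
f(-26) = 87

87


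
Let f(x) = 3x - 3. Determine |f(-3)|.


f(-3) = -12
|-12| = 12

12


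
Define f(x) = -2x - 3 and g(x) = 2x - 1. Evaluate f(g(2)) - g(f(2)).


6


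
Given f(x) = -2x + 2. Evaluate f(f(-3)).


f(-3) = 8
f(8) = -14

-14


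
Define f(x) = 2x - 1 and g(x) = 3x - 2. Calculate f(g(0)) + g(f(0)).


f(g(0)) = -5
g(f(0)) = -5
Sum = -10

-10


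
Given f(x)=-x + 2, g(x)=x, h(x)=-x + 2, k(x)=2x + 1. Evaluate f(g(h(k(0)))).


k(0) = 1
h(1) = 1
g(1) = 1
f(1) = 1

1


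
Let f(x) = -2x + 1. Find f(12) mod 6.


f(12) = -23
-23 mod 6 = 1

1


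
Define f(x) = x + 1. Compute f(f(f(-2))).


f(-2) = -1
f(-1) = 0
f(0) = 1

1


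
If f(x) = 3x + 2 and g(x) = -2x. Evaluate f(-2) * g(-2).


-16


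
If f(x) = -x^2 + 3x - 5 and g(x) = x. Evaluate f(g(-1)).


-9


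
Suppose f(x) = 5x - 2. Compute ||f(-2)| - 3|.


f(-2) = -12
|-12| = 12
|12 - 3| = 9

9


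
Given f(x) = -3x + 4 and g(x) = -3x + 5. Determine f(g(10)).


79


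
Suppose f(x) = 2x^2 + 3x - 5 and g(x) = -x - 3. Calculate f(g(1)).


g(1) = -4
f(-4) = 2*(-4)^2 + 3*(-4) - 5 = 15

15


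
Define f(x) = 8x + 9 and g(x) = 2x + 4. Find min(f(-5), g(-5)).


f(-5) = -31
g(-5) = -6
min = -31

-31


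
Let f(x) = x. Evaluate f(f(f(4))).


f(4) = 4
f(4) = 4
f(4) = 4

4


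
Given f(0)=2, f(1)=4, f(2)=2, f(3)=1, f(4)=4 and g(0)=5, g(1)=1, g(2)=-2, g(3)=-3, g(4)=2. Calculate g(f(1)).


2


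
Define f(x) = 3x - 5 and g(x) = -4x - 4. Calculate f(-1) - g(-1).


f(-1) = -8
g(-1) = 0
Difference = -8

-8


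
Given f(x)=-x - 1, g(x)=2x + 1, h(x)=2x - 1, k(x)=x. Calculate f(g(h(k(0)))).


k(0) = 0
h(0) = -1
g(-1) = -1
f(-1) = 0

0


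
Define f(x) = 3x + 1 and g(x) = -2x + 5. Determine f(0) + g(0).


f(0) = 1
g(0) = 5
Sum = 6

6


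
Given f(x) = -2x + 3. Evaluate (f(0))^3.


f(0) = 3
(3)^3 = 27

27


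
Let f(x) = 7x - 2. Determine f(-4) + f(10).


f(-4) = -30
f(10) = 68
Sum = 38

38


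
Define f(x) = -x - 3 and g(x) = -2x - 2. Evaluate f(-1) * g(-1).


f(-1) = -2
g(-1) = 0
Product = 0

0


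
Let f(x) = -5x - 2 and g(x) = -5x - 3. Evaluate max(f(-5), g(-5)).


f(-5) = 23
g(-5) = 22
max = 23

23


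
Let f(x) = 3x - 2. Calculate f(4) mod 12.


f(4) = 10
10 mod 12 = 10

10


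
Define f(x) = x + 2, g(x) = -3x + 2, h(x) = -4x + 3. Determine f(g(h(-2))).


h(-2) = 11
g(11) = -31
f(-31) = -29

-29


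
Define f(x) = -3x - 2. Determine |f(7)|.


f(7) = -23
|-23| = 23

23


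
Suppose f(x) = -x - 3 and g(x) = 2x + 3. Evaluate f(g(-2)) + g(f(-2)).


f(g(-2)) = -2
g(f(-2)) = 1
Sum = -1

-1


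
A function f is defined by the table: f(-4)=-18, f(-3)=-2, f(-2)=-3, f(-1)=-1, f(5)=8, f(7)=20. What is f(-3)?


Reading from the table at x = -3

-2


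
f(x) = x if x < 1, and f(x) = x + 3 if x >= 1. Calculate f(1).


4


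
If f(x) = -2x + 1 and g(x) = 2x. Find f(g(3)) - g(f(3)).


f(g(3)) = -11
g(f(3)) = -10
Difference = -1

-1


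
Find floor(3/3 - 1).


0


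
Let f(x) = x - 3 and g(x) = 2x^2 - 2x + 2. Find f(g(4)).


g(4) = 26
f(26) = 23

23


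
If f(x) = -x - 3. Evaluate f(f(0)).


f(0) = -3
f(-3) = 0

0


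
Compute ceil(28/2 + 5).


19


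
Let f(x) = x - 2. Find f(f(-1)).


f(-1) = -3
f(-3) = -5

-5


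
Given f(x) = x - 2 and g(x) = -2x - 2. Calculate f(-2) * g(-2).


f(-2) = -4
g(-2) = 2
Product = -8

-8


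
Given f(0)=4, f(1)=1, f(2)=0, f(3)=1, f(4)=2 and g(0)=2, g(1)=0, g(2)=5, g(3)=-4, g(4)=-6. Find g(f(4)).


f(4) = 2
g(2) = 5

5


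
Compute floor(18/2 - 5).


18/2 = 9
9 - 5 = 4
floor(4) = 4

4


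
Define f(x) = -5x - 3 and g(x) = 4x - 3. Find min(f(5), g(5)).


f(5) = -28
g(5) = 17
min = -28

-28


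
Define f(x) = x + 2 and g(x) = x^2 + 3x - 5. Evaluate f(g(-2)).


g(-2) = -7
f(-7) = -5

-5


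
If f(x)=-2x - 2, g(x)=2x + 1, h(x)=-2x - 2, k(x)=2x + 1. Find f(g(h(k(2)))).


k(2) = 5
h(5) = -12
g(-12) = -23
f(-23) = 44

44


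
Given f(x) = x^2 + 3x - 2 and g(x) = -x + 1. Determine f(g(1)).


-2


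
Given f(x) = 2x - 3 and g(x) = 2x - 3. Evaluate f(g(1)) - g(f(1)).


0


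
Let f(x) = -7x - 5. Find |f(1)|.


f(1) = -12
|-12| = 12

12


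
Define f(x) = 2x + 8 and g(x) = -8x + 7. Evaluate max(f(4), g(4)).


f(4) = 16
g(4) = -25
max = 16

16


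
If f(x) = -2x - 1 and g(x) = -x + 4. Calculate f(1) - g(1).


f(1) = -3
g(1) = 3
Difference = -6

-6


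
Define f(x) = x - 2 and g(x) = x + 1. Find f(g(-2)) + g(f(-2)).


f(g(-2)) = -3
g(f(-2)) = -3
Sum = -6

-6


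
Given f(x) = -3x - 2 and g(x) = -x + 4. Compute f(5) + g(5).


f(5) = -17
g(5) = -1
Sum = -18

-18
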